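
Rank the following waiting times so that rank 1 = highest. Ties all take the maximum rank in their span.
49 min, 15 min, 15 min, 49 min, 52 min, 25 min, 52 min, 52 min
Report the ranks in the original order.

Sorted (descending): 52, 52, 52, 49, 49, 25, 15, 15
The 3 values of 52 occupy positions 1–3 → each gets rank 3.
The 2 values of 49 occupy positions 4–5 → each gets rank 5.
The 2 values of 15 occupy positions 7–8 → each gets rank 8.

5, 8, 8, 5, 3, 6, 3, 3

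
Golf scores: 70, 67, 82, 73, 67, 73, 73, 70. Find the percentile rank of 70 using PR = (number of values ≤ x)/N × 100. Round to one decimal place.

50.0

N = 8.
Strictly below 70: 2. Equal to 70: 2.
PR = 4/8 × 100 = 50.0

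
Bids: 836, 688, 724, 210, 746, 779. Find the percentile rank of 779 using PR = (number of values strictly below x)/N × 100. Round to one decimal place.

N = 6.
Strictly below 779: 4. Equal to 779: 1.
PR = 4/6 × 100 = 66.7

66.7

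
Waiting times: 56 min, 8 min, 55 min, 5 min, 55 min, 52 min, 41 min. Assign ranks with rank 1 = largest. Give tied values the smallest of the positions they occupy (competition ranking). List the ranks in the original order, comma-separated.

Sorted (descending): 56, 55, 55, 52, 41, 8, 5
The 2 values of 55 occupy positions 2–3 → each gets rank 2.

1, 6, 2, 7, 2, 4, 5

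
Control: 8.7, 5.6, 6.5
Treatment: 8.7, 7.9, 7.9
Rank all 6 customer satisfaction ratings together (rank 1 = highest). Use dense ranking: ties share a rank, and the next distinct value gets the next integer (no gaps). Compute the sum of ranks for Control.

Sorted (descending): 8.7, 8.7, 7.9, 7.9, 6.5, 5.6
The 2 values of 8.7 share dense rank 1.
The 2 values of 7.9 share dense rank 2.
Remaining distinct values take the next consecutive integers.
Control values → pooled ranks: 8.7→1, 5.6→4, 6.5→3
Rank sum = 1 + 4 + 3 = 8

8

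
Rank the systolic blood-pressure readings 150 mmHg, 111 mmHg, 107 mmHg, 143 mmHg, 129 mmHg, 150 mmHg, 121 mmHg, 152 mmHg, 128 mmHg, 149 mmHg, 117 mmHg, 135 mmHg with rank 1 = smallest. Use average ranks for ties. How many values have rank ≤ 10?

9

Sorted (ascending): 107, 111, 117, 121, 128, 129, 135, 143, 149, 150, 150, 152
The 2 values of 150 occupy positions 10–11 → average rank (10+11)/2 = 10.5.
Ranks ≤ 10: {1, 2, 3, 4, 5, 6, 7, 8, 9} → 9 values.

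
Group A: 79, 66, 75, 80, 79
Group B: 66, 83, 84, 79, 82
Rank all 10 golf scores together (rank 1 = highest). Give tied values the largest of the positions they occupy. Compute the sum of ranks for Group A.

36

Sorted (descending): 84, 83, 82, 80, 79, 79, 79, 75, 66, 66
The 3 values of 79 occupy positions 5–7 → each gets rank 7.
The 2 values of 66 occupy positions 9–10 → each gets rank 10.
Group A values → pooled ranks: 79→7, 66→10, 75→8, 80→4, 79→7
Rank sum = 7 + 10 + 8 + 4 + 7 = 36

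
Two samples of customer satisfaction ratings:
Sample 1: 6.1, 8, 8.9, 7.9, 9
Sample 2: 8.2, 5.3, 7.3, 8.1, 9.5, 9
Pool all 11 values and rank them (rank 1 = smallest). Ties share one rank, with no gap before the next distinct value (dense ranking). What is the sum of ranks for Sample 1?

Sorted (ascending): 5.3, 6.1, 7.3, 7.9, 8, 8.1, 8.2, 8.9, 9, 9, 9.5
The 2 values of 9 share dense rank 9.
Remaining distinct values take the next consecutive integers.
Sample 1 values → pooled ranks: 6.1→2, 8→5, 8.9→8, 7.9→4, 9→9
Rank sum = 2 + 5 + 8 + 4 + 9 = 28

28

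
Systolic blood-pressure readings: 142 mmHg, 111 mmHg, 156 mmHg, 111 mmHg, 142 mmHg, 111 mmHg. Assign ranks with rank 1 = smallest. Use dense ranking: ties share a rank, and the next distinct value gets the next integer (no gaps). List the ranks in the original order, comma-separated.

Sorted (ascending): 111, 111, 111, 142, 142, 156
The 3 values of 111 share dense rank 1.
The 2 values of 142 share dense rank 2.
Remaining distinct values take the next consecutive integers.

2, 1, 3, 1, 2, 1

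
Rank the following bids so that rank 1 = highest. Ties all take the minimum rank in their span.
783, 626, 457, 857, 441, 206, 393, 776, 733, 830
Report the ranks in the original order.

Sorted (descending): 857, 830, 783, 776, 733, 626, 457, 441, 393, 206
No ties — each value takes its position as its rank.

3, 6, 7, 1, 8, 10, 9, 4, 5, 2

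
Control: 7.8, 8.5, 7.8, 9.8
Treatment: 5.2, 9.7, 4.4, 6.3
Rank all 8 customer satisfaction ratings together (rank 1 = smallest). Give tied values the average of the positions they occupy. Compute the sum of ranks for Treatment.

13

Sorted (ascending): 4.4, 5.2, 6.3, 7.8, 7.8, 8.5, 9.7, 9.8
The 2 values of 7.8 occupy positions 4–5 → average rank (4+5)/2 = 4.5.
Treatment values → pooled ranks: 5.2→2, 9.7→7, 4.4→1, 6.3→3
Rank sum = 2 + 7 + 1 + 3 = 13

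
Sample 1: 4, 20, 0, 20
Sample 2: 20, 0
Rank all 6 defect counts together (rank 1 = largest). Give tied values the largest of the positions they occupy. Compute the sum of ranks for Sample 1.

16

Sorted (descending): 20, 20, 20, 4, 0, 0
The 3 values of 20 occupy positions 1–3 → each gets rank 3.
The 2 values of 0 occupy positions 5–6 → each gets rank 6.
Sample 1 values → pooled ranks: 4→4, 20→3, 0→6, 20→3
Rank sum = 4 + 3 + 6 + 3 = 16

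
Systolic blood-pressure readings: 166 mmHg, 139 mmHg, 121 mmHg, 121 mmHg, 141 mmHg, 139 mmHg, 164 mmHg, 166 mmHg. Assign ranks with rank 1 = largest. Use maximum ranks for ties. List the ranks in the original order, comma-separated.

Sorted (descending): 166, 166, 164, 141, 139, 139, 121, 121
The 2 values of 166 occupy positions 1–2 → each gets rank 2.
The 2 values of 139 occupy positions 5–6 → each gets rank 6.
The 2 values of 121 occupy positions 7–8 → each gets rank 8.

2, 6, 8, 8, 4, 6, 3, 2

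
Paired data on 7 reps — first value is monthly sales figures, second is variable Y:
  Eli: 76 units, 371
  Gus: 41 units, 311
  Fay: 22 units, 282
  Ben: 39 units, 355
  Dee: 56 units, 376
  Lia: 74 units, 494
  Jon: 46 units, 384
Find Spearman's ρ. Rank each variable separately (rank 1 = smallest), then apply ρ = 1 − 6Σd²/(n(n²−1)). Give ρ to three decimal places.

Ranks of variable 1: 7, 3, 1, 2, 5, 6, 4
Ranks of variable 2: 4, 2, 1, 3, 5, 7, 6
d = r₁ − r₂: 3, 1, 0, -1, 0, -1, -2
d²: 9, 1, 0, 1, 0, 1, 4; Σd² = 16
ρ = 1 − 6·16/(7·48) = 1 − 96/336 = 0.714

0.714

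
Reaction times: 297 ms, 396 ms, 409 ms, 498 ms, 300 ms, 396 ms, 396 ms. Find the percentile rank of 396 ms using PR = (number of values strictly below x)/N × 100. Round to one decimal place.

N = 7.
Strictly below 396: 2. Equal to 396: 3.
PR = 2/7 × 100 = 28.6

28.6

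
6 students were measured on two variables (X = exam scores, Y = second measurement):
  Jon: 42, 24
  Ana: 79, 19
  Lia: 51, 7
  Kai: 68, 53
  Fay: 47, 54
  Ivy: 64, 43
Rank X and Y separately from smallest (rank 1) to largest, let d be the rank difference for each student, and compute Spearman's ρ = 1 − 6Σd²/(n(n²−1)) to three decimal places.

-0.143

Ranks of variable 1: 1, 6, 3, 5, 2, 4
Ranks of variable 2: 3, 2, 1, 5, 6, 4
d = r₁ − r₂: -2, 4, 2, 0, -4, 0
d²: 4, 16, 4, 0, 16, 0; Σd² = 40
ρ = 1 − 6·40/(6·35) = 1 − 240/210 = -0.143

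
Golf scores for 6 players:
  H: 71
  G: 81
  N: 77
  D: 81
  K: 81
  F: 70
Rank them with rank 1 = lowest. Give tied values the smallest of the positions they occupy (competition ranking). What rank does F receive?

1

Sorted (ascending): 70, 71, 77, 81, 81, 81
The 3 values of 81 occupy positions 4–6 → each gets rank 4.
F has value 70 → rank 1.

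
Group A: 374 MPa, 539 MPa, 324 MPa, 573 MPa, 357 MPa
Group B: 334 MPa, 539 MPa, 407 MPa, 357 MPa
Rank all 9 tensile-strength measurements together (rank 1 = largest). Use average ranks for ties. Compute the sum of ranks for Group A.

24

Sorted (descending): 573, 539, 539, 407, 374, 357, 357, 334, 324
The 2 values of 539 occupy positions 2–3 → average rank (2+3)/2 = 2.5.
The 2 values of 357 occupy positions 6–7 → average rank (6+7)/2 = 6.5.
Group A values → pooled ranks: 374→5, 539→2.5, 324→9, 573→1, 357→6.5
Rank sum = 5 + 2.5 + 9 + 1 + 6.5 = 24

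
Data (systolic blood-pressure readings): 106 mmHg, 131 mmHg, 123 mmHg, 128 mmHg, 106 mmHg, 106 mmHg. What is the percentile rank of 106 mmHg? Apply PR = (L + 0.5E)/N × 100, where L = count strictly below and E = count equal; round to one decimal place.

N = 6.
Strictly below 106: 0. Equal to 106: 3.
PR = (0 + 0.5·3)/6 × 100 = 25.0

25.0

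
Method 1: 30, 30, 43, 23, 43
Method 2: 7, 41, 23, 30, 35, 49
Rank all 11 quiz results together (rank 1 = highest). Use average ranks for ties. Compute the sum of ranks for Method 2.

Sorted (descending): 49, 43, 43, 41, 35, 30, 30, 30, 23, 23, 7
The 2 values of 43 occupy positions 2–3 → average rank (2+3)/2 = 2.5.
The 3 values of 30 occupy positions 6–8 → average rank 7.
The 2 values of 23 occupy positions 9–10 → average rank (9+10)/2 = 9.5.
Method 2 values → pooled ranks: 7→11, 41→4, 23→9.5, 30→7, 35→5, 49→1
Rank sum = 11 + 4 + 9.5 + 7 + 5 + 1 = 37.5

37.5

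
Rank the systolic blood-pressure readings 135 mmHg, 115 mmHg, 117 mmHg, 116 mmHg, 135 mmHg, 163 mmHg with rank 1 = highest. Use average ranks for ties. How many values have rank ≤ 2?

1

Sorted (descending): 163, 135, 135, 117, 116, 115
The 2 values of 135 occupy positions 2–3 → average rank (2+3)/2 = 2.5.
Ranks ≤ 2: {1} → 1 value.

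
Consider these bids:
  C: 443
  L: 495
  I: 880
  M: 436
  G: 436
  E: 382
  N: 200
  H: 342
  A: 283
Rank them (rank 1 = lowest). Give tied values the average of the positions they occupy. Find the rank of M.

Sorted (ascending): 200, 283, 342, 382, 436, 436, 443, 495, 880
The 2 values of 436 occupy positions 5–6 → average rank (5+6)/2 = 5.5.
M has value 436 → rank 5.5.

5.5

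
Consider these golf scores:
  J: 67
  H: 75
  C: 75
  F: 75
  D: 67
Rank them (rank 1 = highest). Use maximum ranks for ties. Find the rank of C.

Sorted (descending): 75, 75, 75, 67, 67
The 3 values of 75 occupy positions 1–3 → each gets rank 3.
The 2 values of 67 occupy positions 4–5 → each gets rank 5.
C has value 75 → rank 3.

3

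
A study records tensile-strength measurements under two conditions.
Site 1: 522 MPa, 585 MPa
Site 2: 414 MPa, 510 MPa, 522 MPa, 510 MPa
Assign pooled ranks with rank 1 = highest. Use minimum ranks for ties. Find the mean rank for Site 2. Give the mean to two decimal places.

4.00

Sorted (descending): 585, 522, 522, 510, 510, 414
The 2 values of 522 occupy positions 2–3 → each gets rank 2.
The 2 values of 510 occupy positions 4–5 → each gets rank 4.
Site 2 values → pooled ranks: 414→6, 510→4, 522→2, 510→4
Mean rank = (6 + 4 + 2 + 4) / 4 = 4.00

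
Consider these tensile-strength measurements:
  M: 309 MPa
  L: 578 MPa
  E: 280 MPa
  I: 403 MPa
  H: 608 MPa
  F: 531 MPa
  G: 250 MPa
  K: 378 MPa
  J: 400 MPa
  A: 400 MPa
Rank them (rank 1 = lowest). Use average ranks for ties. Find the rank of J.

Sorted (ascending): 250, 280, 309, 378, 400, 400, 403, 531, 578, 608
The 2 values of 400 occupy positions 5–6 → average rank (5+6)/2 = 5.5.
J has value 400 MPa → rank 5.5.

5.5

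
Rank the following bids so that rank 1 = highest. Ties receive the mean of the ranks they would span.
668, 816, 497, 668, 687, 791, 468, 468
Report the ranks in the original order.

Sorted (descending): 816, 791, 687, 668, 668, 497, 468, 468
The 2 values of 668 occupy positions 4–5 → average rank (4+5)/2 = 4.5.
The 2 values of 468 occupy positions 7–8 → average rank (7+8)/2 = 7.5.

4.5, 1, 6, 4.5, 3, 2, 7.5, 7.5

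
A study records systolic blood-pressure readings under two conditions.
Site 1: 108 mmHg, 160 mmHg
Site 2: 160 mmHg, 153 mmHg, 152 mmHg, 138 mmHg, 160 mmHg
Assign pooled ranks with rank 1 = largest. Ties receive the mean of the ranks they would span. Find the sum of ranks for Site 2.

19

Sorted (descending): 160, 160, 160, 153, 152, 138, 108
The 3 values of 160 occupy positions 1–3 → average rank 2.
Site 2 values → pooled ranks: 160→2, 153→4, 152→5, 138→6, 160→2
Rank sum = 2 + 4 + 5 + 6 + 2 = 19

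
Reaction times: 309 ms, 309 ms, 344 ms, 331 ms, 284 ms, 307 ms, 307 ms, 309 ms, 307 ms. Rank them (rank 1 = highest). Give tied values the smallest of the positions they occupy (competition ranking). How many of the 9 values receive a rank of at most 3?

Sorted (descending): 344, 331, 309, 309, 309, 307, 307, 307, 284
The 3 values of 309 occupy positions 3–5 → each gets rank 3.
The 3 values of 307 occupy positions 6–8 → each gets rank 6.
Ranks ≤ 3: {1, 2, 3, 3, 3} → 5 values.

5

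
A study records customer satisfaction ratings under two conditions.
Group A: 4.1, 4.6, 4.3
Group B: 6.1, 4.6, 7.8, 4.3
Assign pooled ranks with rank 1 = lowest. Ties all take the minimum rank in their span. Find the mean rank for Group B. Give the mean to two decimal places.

Sorted (ascending): 4.1, 4.3, 4.3, 4.6, 4.6, 6.1, 7.8
The 2 values of 4.3 occupy positions 2–3 → each gets rank 2.
The 2 values of 4.6 occupy positions 4–5 → each gets rank 4.
Group B values → pooled ranks: 6.1→6, 4.6→4, 7.8→7, 4.3→2
Mean rank = (6 + 4 + 7 + 2) / 4 = 4.75

4.75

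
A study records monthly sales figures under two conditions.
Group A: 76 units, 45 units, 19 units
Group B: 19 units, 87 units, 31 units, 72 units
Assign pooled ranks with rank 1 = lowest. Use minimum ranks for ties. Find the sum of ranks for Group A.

Sorted (ascending): 19, 19, 31, 45, 72, 76, 87
The 2 values of 19 occupy positions 1–2 → each gets rank 1.
Group A values → pooled ranks: 76→6, 45→4, 19→1
Rank sum = 6 + 4 + 1 = 11

11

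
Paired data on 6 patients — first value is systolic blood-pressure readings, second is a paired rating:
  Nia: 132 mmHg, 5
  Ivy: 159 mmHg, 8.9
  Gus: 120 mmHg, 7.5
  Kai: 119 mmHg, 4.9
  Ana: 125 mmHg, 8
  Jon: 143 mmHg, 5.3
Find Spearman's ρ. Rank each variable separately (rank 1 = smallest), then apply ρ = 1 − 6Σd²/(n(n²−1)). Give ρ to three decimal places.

Ranks of variable 1: 4, 6, 2, 1, 3, 5
Ranks of variable 2: 2, 6, 4, 1, 5, 3
d = r₁ − r₂: 2, 0, -2, 0, -2, 2
d²: 4, 0, 4, 0, 4, 4; Σd² = 16
ρ = 1 − 6·16/(6·35) = 1 − 96/210 = 0.543

0.543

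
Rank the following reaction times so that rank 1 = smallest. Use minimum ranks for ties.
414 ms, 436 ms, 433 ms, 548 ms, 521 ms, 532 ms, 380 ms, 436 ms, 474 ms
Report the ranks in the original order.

2, 4, 3, 9, 7, 8, 1, 4, 6

Sorted (ascending): 380, 414, 433, 436, 436, 474, 521, 532, 548
The 2 values of 436 occupy positions 4–5 → each gets rank 4.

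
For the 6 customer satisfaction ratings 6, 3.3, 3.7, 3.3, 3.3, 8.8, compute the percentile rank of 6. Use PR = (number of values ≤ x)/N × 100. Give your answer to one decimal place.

N = 6.
Strictly below 6: 4. Equal to 6: 1.
PR = 5/6 × 100 = 83.3

83.3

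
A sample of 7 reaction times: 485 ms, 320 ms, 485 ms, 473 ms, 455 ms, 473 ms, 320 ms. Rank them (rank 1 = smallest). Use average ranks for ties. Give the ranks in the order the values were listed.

6.5, 1.5, 6.5, 4.5, 3, 4.5, 1.5

Sorted (ascending): 320, 320, 455, 473, 473, 485, 485
The 2 values of 320 occupy positions 1–2 → average rank (1+2)/2 = 1.5.
The 2 values of 473 occupy positions 4–5 → average rank (4+5)/2 = 4.5.
The 2 values of 485 occupy positions 6–7 → average rank (6+7)/2 = 6.5.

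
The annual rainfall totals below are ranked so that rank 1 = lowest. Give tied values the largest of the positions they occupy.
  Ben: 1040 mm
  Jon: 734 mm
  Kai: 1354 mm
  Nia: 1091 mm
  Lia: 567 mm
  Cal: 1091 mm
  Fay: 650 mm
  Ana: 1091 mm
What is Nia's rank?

Sorted (ascending): 567, 650, 734, 1040, 1091, 1091, 1091, 1354
The 3 values of 1091 occupy positions 5–7 → each gets rank 7.
Nia has value 1091 mm → rank 7.

7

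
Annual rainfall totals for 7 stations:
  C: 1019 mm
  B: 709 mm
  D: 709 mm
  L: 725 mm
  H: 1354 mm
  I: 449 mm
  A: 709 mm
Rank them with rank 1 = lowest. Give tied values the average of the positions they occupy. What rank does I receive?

1

Sorted (ascending): 449, 709, 709, 709, 725, 1019, 1354
The 3 values of 709 occupy positions 2–4 → average rank 3.
I has value 449 mm → rank 1.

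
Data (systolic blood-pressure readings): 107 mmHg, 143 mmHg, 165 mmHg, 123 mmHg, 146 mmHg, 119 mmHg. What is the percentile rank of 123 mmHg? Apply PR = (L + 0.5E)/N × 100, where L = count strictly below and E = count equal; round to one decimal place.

N = 6.
Strictly below 123: 2. Equal to 123: 1.
PR = (2 + 0.5·1)/6 × 100 = 41.7

41.7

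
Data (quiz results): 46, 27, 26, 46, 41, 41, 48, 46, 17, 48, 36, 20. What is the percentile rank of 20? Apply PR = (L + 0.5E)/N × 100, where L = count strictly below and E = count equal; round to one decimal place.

12.5

N = 12.
Strictly below 20: 1. Equal to 20: 1.
PR = (1 + 0.5·1)/12 × 100 = 12.5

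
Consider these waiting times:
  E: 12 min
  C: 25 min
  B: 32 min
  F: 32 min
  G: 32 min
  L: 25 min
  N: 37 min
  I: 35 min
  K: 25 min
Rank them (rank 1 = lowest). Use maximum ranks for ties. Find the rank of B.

7

Sorted (ascending): 12, 25, 25, 25, 32, 32, 32, 35, 37
The 3 values of 25 occupy positions 2–4 → each gets rank 4.
The 3 values of 32 occupy positions 5–7 → each gets rank 7.
B has value 32 min → rank 7.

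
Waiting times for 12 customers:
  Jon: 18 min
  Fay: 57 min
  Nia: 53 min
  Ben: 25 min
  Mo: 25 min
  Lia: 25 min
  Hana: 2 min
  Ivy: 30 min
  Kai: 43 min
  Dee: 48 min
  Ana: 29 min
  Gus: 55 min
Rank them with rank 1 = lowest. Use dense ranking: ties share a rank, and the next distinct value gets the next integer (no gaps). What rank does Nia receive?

8

Sorted (ascending): 2, 18, 25, 25, 25, 29, 30, 43, 48, 53, 55, 57
The 3 values of 25 share dense rank 3.
Remaining distinct values take the next consecutive integers.
Nia has value 53 min → rank 8.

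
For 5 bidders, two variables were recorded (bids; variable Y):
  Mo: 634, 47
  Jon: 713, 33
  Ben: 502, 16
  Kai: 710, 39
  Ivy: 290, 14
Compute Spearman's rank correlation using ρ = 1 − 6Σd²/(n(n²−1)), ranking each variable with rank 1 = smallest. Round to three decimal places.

Ranks of variable 1: 3, 5, 2, 4, 1
Ranks of variable 2: 5, 3, 2, 4, 1
d = r₁ − r₂: -2, 2, 0, 0, 0
d²: 4, 4, 0, 0, 0; Σd² = 8
ρ = 1 − 6·8/(5·24) = 1 − 48/120 = 0.600

0.600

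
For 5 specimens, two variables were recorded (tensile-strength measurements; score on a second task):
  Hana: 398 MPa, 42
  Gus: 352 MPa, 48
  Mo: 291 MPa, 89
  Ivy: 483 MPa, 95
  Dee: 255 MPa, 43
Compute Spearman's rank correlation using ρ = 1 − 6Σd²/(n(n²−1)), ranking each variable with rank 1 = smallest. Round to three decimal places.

Ranks of variable 1: 4, 3, 2, 5, 1
Ranks of variable 2: 1, 3, 4, 5, 2
d = r₁ − r₂: 3, 0, -2, 0, -1
d²: 9, 0, 4, 0, 1; Σd² = 14
ρ = 1 − 6·14/(5·24) = 1 − 84/120 = 0.300

0.300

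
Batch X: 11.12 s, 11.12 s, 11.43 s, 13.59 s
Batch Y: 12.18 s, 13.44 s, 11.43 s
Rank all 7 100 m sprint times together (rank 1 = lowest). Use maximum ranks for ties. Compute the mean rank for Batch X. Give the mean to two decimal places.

3.75

Sorted (ascending): 11.12, 11.12, 11.43, 11.43, 12.18, 13.44, 13.59
The 2 values of 11.12 occupy positions 1–2 → each gets rank 2.
The 2 values of 11.43 occupy positions 3–4 → each gets rank 4.
Batch X values → pooled ranks: 11.12→2, 11.12→2, 11.43→4, 13.59→7
Mean rank = (2 + 2 + 4 + 7) / 4 = 3.75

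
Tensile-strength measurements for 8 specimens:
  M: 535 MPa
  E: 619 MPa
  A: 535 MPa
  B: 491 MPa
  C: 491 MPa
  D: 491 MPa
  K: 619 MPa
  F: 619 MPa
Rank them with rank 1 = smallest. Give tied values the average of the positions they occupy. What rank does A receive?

4.5

Sorted (ascending): 491, 491, 491, 535, 535, 619, 619, 619
The 3 values of 491 occupy positions 1–3 → average rank 2.
The 2 values of 535 occupy positions 4–5 → average rank (4+5)/2 = 4.5.
The 3 values of 619 occupy positions 6–8 → average rank 7.
A has value 535 MPa → rank 4.5.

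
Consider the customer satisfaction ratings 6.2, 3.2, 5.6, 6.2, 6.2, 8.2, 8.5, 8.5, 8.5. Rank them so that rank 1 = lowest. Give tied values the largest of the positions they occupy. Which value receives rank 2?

5.6

Sorted (ascending): 3.2, 5.6, 6.2, 6.2, 6.2, 8.2, 8.5, 8.5, 8.5
The 3 values of 6.2 occupy positions 3–5 → each gets rank 5.
The 3 values of 8.5 occupy positions 7–9 → each gets rank 9.
Rank 2 → value 5.6.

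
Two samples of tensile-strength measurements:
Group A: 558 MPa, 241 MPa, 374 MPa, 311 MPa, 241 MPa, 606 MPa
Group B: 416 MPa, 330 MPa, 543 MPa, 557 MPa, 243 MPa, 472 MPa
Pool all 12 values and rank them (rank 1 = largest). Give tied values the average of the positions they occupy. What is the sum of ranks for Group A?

Sorted (descending): 606, 558, 557, 543, 472, 416, 374, 330, 311, 243, 241, 241
The 2 values of 241 occupy positions 11–12 → average rank (11+12)/2 = 11.5.
Group A values → pooled ranks: 558→2, 241→11.5, 374→7, 311→9, 241→11.5, 606→1
Rank sum = 2 + 11.5 + 7 + 9 + 11.5 + 1 = 42

42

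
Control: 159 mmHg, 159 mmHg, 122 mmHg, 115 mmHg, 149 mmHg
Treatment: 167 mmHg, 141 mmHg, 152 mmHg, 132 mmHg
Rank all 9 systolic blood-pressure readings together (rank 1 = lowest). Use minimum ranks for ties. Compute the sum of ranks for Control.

22

Sorted (ascending): 115, 122, 132, 141, 149, 152, 159, 159, 167
The 2 values of 159 occupy positions 7–8 → each gets rank 7.
Control values → pooled ranks: 159→7, 159→7, 122→2, 115→1, 149→5
Rank sum = 7 + 7 + 2 + 1 + 5 = 22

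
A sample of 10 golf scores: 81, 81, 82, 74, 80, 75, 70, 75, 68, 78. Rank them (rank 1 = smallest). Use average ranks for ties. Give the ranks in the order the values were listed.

8.5, 8.5, 10, 3, 7, 4.5, 2, 4.5, 1, 6

Sorted (ascending): 68, 70, 74, 75, 75, 78, 80, 81, 81, 82
The 2 values of 75 occupy positions 4–5 → average rank (4+5)/2 = 4.5.
The 2 values of 81 occupy positions 8–9 → average rank (8+9)/2 = 8.5.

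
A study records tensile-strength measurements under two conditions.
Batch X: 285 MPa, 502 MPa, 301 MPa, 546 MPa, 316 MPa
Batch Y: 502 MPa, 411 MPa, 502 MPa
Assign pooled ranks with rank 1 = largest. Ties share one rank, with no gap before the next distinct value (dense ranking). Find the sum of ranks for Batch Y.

Sorted (descending): 546, 502, 502, 502, 411, 316, 301, 285
The 3 values of 502 share dense rank 2.
Remaining distinct values take the next consecutive integers.
Batch Y values → pooled ranks: 502→2, 411→3, 502→2
Rank sum = 2 + 3 + 2 = 7

7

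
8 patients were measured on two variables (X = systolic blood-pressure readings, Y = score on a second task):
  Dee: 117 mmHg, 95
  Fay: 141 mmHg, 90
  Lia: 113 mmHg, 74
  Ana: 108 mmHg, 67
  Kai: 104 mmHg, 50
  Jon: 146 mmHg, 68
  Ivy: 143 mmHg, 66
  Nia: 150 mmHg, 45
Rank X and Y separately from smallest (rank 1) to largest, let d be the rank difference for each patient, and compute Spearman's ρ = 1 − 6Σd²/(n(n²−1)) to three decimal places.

-0.143

Ranks of variable 1: 4, 5, 3, 2, 1, 7, 6, 8
Ranks of variable 2: 8, 7, 6, 4, 2, 5, 3, 1
d = r₁ − r₂: -4, -2, -3, -2, -1, 2, 3, 7
d²: 16, 4, 9, 4, 1, 4, 9, 49; Σd² = 96
ρ = 1 − 6·96/(8·63) = 1 − 576/504 = -0.143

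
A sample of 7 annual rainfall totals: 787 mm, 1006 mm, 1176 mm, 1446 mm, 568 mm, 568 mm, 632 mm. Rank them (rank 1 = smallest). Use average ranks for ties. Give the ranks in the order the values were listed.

4, 5, 6, 7, 1.5, 1.5, 3

Sorted (ascending): 568, 568, 632, 787, 1006, 1176, 1446
The 2 values of 568 occupy positions 1–2 → average rank (1+2)/2 = 1.5.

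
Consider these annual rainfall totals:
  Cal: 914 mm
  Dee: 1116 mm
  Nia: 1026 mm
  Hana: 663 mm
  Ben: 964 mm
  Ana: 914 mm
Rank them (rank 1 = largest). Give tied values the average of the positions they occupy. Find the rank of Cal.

Sorted (descending): 1116, 1026, 964, 914, 914, 663
The 2 values of 914 occupy positions 4–5 → average rank (4+5)/2 = 4.5.
Cal has value 914 mm → rank 4.5.

4.5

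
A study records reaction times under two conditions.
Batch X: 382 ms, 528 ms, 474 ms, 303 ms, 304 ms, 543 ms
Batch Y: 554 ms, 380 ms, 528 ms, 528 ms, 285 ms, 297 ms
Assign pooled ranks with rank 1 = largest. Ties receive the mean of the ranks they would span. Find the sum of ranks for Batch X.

Sorted (descending): 554, 543, 528, 528, 528, 474, 382, 380, 304, 303, 297, 285
The 3 values of 528 occupy positions 3–5 → average rank 4.
Batch X values → pooled ranks: 382→7, 528→4, 474→6, 303→10, 304→9, 543→2
Rank sum = 7 + 4 + 6 + 10 + 9 + 2 = 38

38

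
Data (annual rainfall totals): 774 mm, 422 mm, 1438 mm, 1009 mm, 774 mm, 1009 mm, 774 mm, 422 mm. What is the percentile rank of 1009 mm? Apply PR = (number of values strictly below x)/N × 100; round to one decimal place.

62.5

N = 8.
Strictly below 1009: 5. Equal to 1009: 2.
PR = 5/8 × 100 = 62.5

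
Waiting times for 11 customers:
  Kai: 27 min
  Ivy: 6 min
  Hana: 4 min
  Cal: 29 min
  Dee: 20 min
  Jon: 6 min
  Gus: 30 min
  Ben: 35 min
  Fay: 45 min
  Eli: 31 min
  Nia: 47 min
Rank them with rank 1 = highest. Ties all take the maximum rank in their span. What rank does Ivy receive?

Sorted (descending): 47, 45, 35, 31, 30, 29, 27, 20, 6, 6, 4
The 2 values of 6 occupy positions 9–10 → each gets rank 10.
Ivy has value 6 min → rank 10.

10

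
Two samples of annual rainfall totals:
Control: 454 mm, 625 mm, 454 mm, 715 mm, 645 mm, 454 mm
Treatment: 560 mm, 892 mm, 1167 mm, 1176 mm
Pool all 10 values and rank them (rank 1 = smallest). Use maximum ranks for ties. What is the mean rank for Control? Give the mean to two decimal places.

4.50

Sorted (ascending): 454, 454, 454, 560, 625, 645, 715, 892, 1167, 1176
The 3 values of 454 occupy positions 1–3 → each gets rank 3.
Control values → pooled ranks: 454→3, 625→5, 454→3, 715→7, 645→6, 454→3
Mean rank = (3 + 5 + 3 + 7 + 6 + 3) / 6 = 4.50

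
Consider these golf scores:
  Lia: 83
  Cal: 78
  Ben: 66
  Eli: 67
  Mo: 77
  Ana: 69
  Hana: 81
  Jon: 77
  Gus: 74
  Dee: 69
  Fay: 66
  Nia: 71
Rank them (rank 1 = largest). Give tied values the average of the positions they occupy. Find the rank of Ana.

8.5

Sorted (descending): 83, 81, 78, 77, 77, 74, 71, 69, 69, 67, 66, 66
The 2 values of 77 occupy positions 4–5 → average rank (4+5)/2 = 4.5.
The 2 values of 69 occupy positions 8–9 → average rank (8+9)/2 = 8.5.
The 2 values of 66 occupy positions 11–12 → average rank (11+12)/2 = 11.5.
Ana has value 69 → rank 8.5.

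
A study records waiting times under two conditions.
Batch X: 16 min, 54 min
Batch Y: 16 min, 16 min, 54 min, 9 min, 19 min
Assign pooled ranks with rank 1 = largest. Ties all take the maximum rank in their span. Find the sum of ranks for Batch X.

Sorted (descending): 54, 54, 19, 16, 16, 16, 9
The 2 values of 54 occupy positions 1–2 → each gets rank 2.
The 3 values of 16 occupy positions 4–6 → each gets rank 6.
Batch X values → pooled ranks: 16→6, 54→2
Rank sum = 6 + 2 = 8

8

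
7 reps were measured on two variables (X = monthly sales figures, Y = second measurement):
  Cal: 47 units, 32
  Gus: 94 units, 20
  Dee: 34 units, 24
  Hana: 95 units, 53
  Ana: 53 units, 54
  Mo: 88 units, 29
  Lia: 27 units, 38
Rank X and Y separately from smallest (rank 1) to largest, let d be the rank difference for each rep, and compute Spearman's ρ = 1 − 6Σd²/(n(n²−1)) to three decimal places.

0.000

Ranks of variable 1: 3, 6, 2, 7, 4, 5, 1
Ranks of variable 2: 4, 1, 2, 6, 7, 3, 5
d = r₁ − r₂: -1, 5, 0, 1, -3, 2, -4
d²: 1, 25, 0, 1, 9, 4, 16; Σd² = 56
ρ = 1 − 6·56/(7·48) = 1 − 336/336 = 0.000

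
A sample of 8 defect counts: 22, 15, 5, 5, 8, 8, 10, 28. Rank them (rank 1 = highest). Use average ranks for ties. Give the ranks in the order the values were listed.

Sorted (descending): 28, 22, 15, 10, 8, 8, 5, 5
The 2 values of 8 occupy positions 5–6 → average rank (5+6)/2 = 5.5.
The 2 values of 5 occupy positions 7–8 → average rank (7+8)/2 = 7.5.

2, 3, 7.5, 7.5, 5.5, 5.5, 4, 1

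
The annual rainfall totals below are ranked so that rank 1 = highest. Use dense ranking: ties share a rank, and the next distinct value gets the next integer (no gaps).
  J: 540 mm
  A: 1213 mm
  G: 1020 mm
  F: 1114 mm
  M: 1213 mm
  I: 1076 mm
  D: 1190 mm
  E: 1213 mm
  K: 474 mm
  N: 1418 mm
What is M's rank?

Sorted (descending): 1418, 1213, 1213, 1213, 1190, 1114, 1076, 1020, 540, 474
The 3 values of 1213 share dense rank 2.
Remaining distinct values take the next consecutive integers.
M has value 1213 mm → rank 2.

2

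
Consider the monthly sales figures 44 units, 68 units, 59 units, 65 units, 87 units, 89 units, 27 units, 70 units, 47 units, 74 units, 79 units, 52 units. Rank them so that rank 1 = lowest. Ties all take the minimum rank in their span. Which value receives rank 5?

Sorted (ascending): 27, 44, 47, 52, 59, 65, 68, 70, 74, 79, 87, 89
No ties — each value takes its position as its rank.
Rank 5 → value 59.

59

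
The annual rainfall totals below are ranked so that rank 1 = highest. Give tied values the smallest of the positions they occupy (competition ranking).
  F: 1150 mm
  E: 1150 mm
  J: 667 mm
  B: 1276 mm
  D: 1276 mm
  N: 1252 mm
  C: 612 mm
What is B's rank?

1

Sorted (descending): 1276, 1276, 1252, 1150, 1150, 667, 612
The 2 values of 1276 occupy positions 1–2 → each gets rank 1.
The 2 values of 1150 occupy positions 4–5 → each gets rank 4.
B has value 1276 mm → rank 1.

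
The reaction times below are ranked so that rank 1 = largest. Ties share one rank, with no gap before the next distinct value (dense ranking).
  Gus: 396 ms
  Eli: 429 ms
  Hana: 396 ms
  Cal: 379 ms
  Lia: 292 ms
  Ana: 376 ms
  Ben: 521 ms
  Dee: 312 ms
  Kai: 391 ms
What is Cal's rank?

5

Sorted (descending): 521, 429, 396, 396, 391, 379, 376, 312, 292
The 2 values of 396 share dense rank 3.
Remaining distinct values take the next consecutive integers.
Cal has value 379 ms → rank 5.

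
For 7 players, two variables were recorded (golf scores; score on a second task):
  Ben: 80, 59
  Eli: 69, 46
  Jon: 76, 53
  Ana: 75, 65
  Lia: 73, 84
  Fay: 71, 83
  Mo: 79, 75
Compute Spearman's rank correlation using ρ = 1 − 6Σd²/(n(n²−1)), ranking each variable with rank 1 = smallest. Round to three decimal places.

-0.036

Ranks of variable 1: 7, 1, 5, 4, 3, 2, 6
Ranks of variable 2: 3, 1, 2, 4, 7, 6, 5
d = r₁ − r₂: 4, 0, 3, 0, -4, -4, 1
d²: 16, 0, 9, 0, 16, 16, 1; Σd² = 58
ρ = 1 − 6·58/(7·48) = 1 − 348/336 = -0.036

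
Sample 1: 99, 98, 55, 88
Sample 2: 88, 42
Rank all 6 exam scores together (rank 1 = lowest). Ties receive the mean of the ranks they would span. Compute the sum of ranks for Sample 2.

4.5

Sorted (ascending): 42, 55, 88, 88, 98, 99
The 2 values of 88 occupy positions 3–4 → average rank (3+4)/2 = 3.5.
Sample 2 values → pooled ranks: 88→3.5, 42→1
Rank sum = 3.5 + 1 = 4.5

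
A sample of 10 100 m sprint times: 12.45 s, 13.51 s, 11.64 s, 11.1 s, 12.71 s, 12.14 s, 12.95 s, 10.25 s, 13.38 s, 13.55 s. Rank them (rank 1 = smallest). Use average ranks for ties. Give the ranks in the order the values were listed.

Sorted (ascending): 10.25, 11.1, 11.64, 12.14, 12.45, 12.71, 12.95, 13.38, 13.51, 13.55
No ties — each value takes its position as its rank.

5, 9, 3, 2, 6, 4, 7, 1, 8, 10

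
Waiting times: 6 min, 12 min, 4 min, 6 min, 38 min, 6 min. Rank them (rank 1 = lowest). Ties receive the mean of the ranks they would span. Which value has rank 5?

12

Sorted (ascending): 4, 6, 6, 6, 12, 38
The 3 values of 6 occupy positions 2–4 → average rank 3.
Rank 5 → value 12.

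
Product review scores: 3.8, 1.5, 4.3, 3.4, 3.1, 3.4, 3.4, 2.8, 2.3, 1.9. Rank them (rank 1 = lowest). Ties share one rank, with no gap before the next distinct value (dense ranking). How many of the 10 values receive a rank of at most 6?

8

Sorted (ascending): 1.5, 1.9, 2.3, 2.8, 3.1, 3.4, 3.4, 3.4, 3.8, 4.3
The 3 values of 3.4 share dense rank 6.
Remaining distinct values take the next consecutive integers.
Ranks ≤ 6: {1, 2, 3, 4, 5, 6, 6, 6} → 8 values.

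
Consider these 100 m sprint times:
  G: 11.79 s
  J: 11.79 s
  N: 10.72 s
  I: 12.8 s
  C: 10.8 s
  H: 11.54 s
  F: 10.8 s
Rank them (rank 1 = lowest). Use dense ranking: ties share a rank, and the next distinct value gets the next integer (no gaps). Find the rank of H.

3

Sorted (ascending): 10.72, 10.8, 10.8, 11.54, 11.79, 11.79, 12.8
The 2 values of 10.8 share dense rank 2.
The 2 values of 11.79 share dense rank 4.
Remaining distinct values take the next consecutive integers.
H has value 11.54 s → rank 3.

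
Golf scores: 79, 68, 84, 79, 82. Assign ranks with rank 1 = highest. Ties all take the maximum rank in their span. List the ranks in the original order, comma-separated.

4, 5, 1, 4, 2

Sorted (descending): 84, 82, 79, 79, 68
The 2 values of 79 occupy positions 3–4 → each gets rank 4.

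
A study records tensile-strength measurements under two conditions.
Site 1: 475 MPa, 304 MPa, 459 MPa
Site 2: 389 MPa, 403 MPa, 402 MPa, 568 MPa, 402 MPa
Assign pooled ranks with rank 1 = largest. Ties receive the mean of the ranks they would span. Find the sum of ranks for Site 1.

13

Sorted (descending): 568, 475, 459, 403, 402, 402, 389, 304
The 2 values of 402 occupy positions 5–6 → average rank (5+6)/2 = 5.5.
Site 1 values → pooled ranks: 475→2, 304→8, 459→3
Rank sum = 2 + 8 + 3 = 13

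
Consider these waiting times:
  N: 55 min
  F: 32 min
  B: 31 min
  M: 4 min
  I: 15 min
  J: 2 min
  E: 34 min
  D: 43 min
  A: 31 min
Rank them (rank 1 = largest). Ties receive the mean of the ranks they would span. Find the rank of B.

Sorted (descending): 55, 43, 34, 32, 31, 31, 15, 4, 2
The 2 values of 31 occupy positions 5–6 → average rank (5+6)/2 = 5.5.
B has value 31 min → rank 5.5.

5.5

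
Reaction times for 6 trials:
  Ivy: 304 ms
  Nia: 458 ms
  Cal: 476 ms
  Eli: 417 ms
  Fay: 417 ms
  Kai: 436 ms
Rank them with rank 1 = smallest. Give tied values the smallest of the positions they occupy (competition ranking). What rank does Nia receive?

5

Sorted (ascending): 304, 417, 417, 436, 458, 476
The 2 values of 417 occupy positions 2–3 → each gets rank 2.
Nia has value 458 ms → rank 5.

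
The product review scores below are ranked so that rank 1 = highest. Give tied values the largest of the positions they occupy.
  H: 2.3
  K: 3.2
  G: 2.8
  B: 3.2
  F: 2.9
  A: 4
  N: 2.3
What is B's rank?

Sorted (descending): 4, 3.2, 3.2, 2.9, 2.8, 2.3, 2.3
The 2 values of 3.2 occupy positions 2–3 → each gets rank 3.
The 2 values of 2.3 occupy positions 6–7 → each gets rank 7.
B has value 3.2 → rank 3.

3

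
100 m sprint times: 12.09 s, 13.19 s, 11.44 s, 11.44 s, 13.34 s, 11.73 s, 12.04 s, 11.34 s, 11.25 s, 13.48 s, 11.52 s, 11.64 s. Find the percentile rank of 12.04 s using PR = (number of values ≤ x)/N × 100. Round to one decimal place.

66.7

N = 12.
Strictly below 12.04: 7. Equal to 12.04: 1.
PR = 8/12 × 100 = 66.7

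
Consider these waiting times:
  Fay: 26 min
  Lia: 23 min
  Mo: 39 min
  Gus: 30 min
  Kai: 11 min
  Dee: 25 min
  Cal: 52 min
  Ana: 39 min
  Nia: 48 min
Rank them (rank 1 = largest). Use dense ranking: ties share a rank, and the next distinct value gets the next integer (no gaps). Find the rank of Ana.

3

Sorted (descending): 52, 48, 39, 39, 30, 26, 25, 23, 11
The 2 values of 39 share dense rank 3.
Remaining distinct values take the next consecutive integers.
Ana has value 39 min → rank 3.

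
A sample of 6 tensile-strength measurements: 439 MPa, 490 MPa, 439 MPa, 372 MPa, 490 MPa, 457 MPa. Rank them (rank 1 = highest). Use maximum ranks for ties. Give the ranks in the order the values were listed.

5, 2, 5, 6, 2, 3

Sorted (descending): 490, 490, 457, 439, 439, 372
The 2 values of 490 occupy positions 1–2 → each gets rank 2.
The 2 values of 439 occupy positions 4–5 → each gets rank 5.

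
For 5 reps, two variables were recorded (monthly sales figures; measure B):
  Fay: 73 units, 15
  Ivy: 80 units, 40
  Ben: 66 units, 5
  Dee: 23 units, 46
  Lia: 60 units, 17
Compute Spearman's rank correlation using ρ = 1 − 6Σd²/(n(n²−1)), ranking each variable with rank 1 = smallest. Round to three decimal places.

Ranks of variable 1: 4, 5, 3, 1, 2
Ranks of variable 2: 2, 4, 1, 5, 3
d = r₁ − r₂: 2, 1, 2, -4, -1
d²: 4, 1, 4, 16, 1; Σd² = 26
ρ = 1 − 6·26/(5·24) = 1 − 156/120 = -0.300

-0.300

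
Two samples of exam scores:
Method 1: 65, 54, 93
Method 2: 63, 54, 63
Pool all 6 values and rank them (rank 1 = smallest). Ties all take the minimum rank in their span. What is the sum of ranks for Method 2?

7

Sorted (ascending): 54, 54, 63, 63, 65, 93
The 2 values of 54 occupy positions 1–2 → each gets rank 1.
The 2 values of 63 occupy positions 3–4 → each gets rank 3.
Method 2 values → pooled ranks: 63→3, 54→1, 63→3
Rank sum = 3 + 1 + 3 = 7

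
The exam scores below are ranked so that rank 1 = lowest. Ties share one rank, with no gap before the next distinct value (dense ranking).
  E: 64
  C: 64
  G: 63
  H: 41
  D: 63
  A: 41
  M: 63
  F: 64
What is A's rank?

1

Sorted (ascending): 41, 41, 63, 63, 63, 64, 64, 64
The 2 values of 41 share dense rank 1.
The 3 values of 63 share dense rank 2.
The 3 values of 64 share dense rank 3.
A has value 41 → rank 1.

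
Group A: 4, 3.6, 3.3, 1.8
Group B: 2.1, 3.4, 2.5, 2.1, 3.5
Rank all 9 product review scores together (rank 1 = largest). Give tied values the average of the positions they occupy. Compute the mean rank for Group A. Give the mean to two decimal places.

Sorted (descending): 4, 3.6, 3.5, 3.4, 3.3, 2.5, 2.1, 2.1, 1.8
The 2 values of 2.1 occupy positions 7–8 → average rank (7+8)/2 = 7.5.
Group A values → pooled ranks: 4→1, 3.6→2, 3.3→5, 1.8→9
Mean rank = (1 + 2 + 5 + 9) / 4 = 4.25

4.25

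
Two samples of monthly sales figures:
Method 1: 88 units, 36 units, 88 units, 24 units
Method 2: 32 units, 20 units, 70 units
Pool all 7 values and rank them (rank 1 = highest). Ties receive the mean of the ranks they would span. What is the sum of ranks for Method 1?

13

Sorted (descending): 88, 88, 70, 36, 32, 24, 20
The 2 values of 88 occupy positions 1–2 → average rank (1+2)/2 = 1.5.
Method 1 values → pooled ranks: 88→1.5, 36→4, 88→1.5, 24→6
Rank sum = 1.5 + 4 + 1.5 + 6 = 13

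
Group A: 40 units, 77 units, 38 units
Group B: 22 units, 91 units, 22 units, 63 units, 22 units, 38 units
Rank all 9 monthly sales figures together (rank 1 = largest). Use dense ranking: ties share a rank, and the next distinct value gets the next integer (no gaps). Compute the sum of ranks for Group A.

Sorted (descending): 91, 77, 63, 40, 38, 38, 22, 22, 22
The 2 values of 38 share dense rank 5.
The 3 values of 22 share dense rank 6.
Remaining distinct values take the next consecutive integers.
Group A values → pooled ranks: 40→4, 77→2, 38→5
Rank sum = 4 + 2 + 5 = 11

11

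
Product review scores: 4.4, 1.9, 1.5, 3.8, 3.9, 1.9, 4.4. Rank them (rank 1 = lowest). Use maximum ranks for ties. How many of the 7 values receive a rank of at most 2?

1

Sorted (ascending): 1.5, 1.9, 1.9, 3.8, 3.9, 4.4, 4.4
The 2 values of 1.9 occupy positions 2–3 → each gets rank 3.
The 2 values of 4.4 occupy positions 6–7 → each gets rank 7.
Ranks ≤ 2: {1} → 1 value.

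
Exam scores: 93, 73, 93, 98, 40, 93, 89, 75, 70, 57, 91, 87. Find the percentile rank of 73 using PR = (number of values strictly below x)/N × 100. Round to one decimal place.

N = 12.
Strictly below 73: 3. Equal to 73: 1.
PR = 3/12 × 100 = 25.0

25.0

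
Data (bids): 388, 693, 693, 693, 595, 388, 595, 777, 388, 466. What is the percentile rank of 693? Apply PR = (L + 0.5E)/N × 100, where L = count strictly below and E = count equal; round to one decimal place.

N = 10.
Strictly below 693: 6. Equal to 693: 3.
PR = (6 + 0.5·3)/10 × 100 = 75.0

75.0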